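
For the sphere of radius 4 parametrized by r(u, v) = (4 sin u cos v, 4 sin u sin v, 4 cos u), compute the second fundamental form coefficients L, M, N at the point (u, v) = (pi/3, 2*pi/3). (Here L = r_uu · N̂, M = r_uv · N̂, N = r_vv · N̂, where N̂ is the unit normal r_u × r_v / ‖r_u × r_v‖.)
L = -4;  M = 0;  N = -3

Compute the unit normal N̂(u, v) = (sin(u)^2*cos(v)/Abs(sin(u)), sin(u)^2*sin(v)/Abs(sin(u)), sin(2*u)/(2*Abs(sin(u)))), and the second partials r_uu, r_uv, r_vv. Take dot products:
  L(u, v) = r_uu · N̂ = -4*sin(u)/Abs(sin(u)),
  M(u, v) = r_uv · N̂ = 0,
  N(u, v) = r_vv · N̂ = -4*sin(u)^3/Abs(sin(u)).
Evaluating at (u, v) = (pi/3, 2*pi/3):
  L = -4, M = 0, N = -3.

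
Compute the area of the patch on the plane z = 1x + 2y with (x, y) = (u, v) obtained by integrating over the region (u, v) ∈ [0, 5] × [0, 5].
Area = 25*sqrt(6)

Area = ∫∫ √(EG − F²) du dv with √(EG − F²) = sqrt(6). Integrating over [0, 5] × [0, 5] gives 25*sqrt(6).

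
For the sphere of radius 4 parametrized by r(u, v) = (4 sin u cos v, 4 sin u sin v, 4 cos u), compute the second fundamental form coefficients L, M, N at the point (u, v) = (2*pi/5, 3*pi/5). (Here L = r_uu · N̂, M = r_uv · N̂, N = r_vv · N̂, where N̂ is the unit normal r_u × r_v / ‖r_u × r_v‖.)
L = -4;  M = 0;  N = -5/2 - sqrt(5)/2

Compute the unit normal N̂(u, v) = (sin(u)^2*cos(v)/Abs(sin(u)), sin(u)^2*sin(v)/Abs(sin(u)), sin(2*u)/(2*Abs(sin(u)))), and the second partials r_uu, r_uv, r_vv. Take dot products:
  L(u, v) = r_uu · N̂ = -4*sin(u)/Abs(sin(u)),
  M(u, v) = r_uv · N̂ = 0,
  N(u, v) = r_vv · N̂ = -4*sin(u)^3/Abs(sin(u)).
Evaluating at (u, v) = (2*pi/5, 3*pi/5):
  L = -4, M = 0, N = -5/2 - sqrt(5)/2.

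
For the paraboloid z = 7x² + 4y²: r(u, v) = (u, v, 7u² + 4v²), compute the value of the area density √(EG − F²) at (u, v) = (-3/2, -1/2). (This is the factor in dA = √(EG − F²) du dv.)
√(EG − F²)|_{(-3/2, -1/2)} = sqrt(458)

E = 196*u^2 + 1, F = 112*u*v, G = 64*v^2 + 1, so EG − F² = 196*u^2 + 64*v^2 + 1. Taking the positive square root: √(EG − F²) = sqrt(196*u^2 + 64*v^2 + 1). At (u, v) = (-3/2, -1/2): sqrt(458).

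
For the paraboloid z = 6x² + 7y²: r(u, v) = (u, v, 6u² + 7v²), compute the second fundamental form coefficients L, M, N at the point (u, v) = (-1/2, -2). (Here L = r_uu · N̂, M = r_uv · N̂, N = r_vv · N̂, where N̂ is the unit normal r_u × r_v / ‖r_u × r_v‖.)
L = 12*sqrt(821)/821;  M = 0;  N = 14*sqrt(821)/821

Compute the unit normal N̂(u, v) = (-12*u/sqrt(144*u^2 + 196*v^2 + 1), -14*v/sqrt(144*u^2 + 196*v^2 + 1), 1/sqrt(144*u^2 + 196*v^2 + 1)), and the second partials r_uu, r_uv, r_vv. Take dot products:
  L(u, v) = r_uu · N̂ = 12/sqrt(144*u^2 + 196*v^2 + 1),
  M(u, v) = r_uv · N̂ = 0,
  N(u, v) = r_vv · N̂ = 14/sqrt(144*u^2 + 196*v^2 + 1).
Evaluating at (u, v) = (-1/2, -2):
  L = 12*sqrt(821)/821, M = 0, N = 14*sqrt(821)/821.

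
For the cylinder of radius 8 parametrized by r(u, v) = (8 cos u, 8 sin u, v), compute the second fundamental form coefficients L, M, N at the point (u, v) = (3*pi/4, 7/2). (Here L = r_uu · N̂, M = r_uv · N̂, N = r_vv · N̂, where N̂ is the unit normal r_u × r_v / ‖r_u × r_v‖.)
L = -8;  M = 0;  N = 0

Compute the unit normal N̂(u, v) = (cos(u), sin(u), 0), and the second partials r_uu, r_uv, r_vv. Take dot products:
  L(u, v) = r_uu · N̂ = -8,
  M(u, v) = r_uv · N̂ = 0,
  N(u, v) = r_vv · N̂ = 0.
Evaluating at (u, v) = (3*pi/4, 7/2):
  L = -8, M = 0, N = 0.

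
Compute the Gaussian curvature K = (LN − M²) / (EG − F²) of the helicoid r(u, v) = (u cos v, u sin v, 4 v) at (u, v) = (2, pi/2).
K = -1/25

Coefficients of the first fundamental form: E = 1, F = 0, G = u^2 + 16.
Coefficients of the second fundamental form: L = 0, M = -4/sqrt(u^2 + 16), N = 0.
Assemble K = (LN − M²)/(EG − F²) = -16/(u^2 + 16)^2. At (u, v) = (2, pi/2): K = -1/25.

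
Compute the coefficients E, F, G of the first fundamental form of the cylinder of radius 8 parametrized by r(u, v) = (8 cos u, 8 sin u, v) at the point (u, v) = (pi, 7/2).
E = 64;  F = 0;  G = 1

Partials: r_u = (-8*sin(u), 8*cos(u), 0), r_v = (0, 0, 1). As functions of (u, v):
  E = r_u · r_u = 64,
  F = r_u · r_v = 0,
  G = r_v · r_v = 1.
Evaluating at (u, v) = (pi, 7/2): E = 64, F = 0, G = 1.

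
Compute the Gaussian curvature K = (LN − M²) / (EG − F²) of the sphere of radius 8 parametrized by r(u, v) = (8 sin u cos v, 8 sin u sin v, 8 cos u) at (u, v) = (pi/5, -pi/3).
K = 1/64

Coefficients of the first fundamental form: E = 64, F = 0, G = 64*sin(u)^2.
Coefficients of the second fundamental form: L = -8*sin(u)/Abs(sin(u)), M = 0, N = -8*sin(u)^3/Abs(sin(u)).
Assemble K = (LN − M²)/(EG − F²) = 1/64. At (u, v) = (pi/5, -pi/3): K = 1/64.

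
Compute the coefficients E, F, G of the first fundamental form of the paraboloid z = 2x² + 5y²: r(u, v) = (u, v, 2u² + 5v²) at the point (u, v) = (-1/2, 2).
E = 5;  F = -40;  G = 401

Partials: r_u = (1, 0, 4*u), r_v = (0, 1, 10*v). As functions of (u, v):
  E = r_u · r_u = 16*u^2 + 1,
  F = r_u · r_v = 40*u*v,
  G = r_v · r_v = 100*v^2 + 1.
Evaluating at (u, v) = (-1/2, 2): E = 5, F = -40, G = 401.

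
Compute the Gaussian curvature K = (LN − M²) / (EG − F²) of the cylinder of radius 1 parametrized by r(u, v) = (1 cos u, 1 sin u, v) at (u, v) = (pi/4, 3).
K = 0

Coefficients of the first fundamental form: E = 1, F = 0, G = 1.
Coefficients of the second fundamental form: L = -1, M = 0, N = 0.
Assemble K = (LN − M²)/(EG − F²) = 0. At (u, v) = (pi/4, 3): K = 0.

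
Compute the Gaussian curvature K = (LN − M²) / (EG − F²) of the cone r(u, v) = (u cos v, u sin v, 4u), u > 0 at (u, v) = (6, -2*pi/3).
K = 0

Coefficients of the first fundamental form: E = 17, F = 0, G = u^2.
Coefficients of the second fundamental form: L = 0, M = 0, N = 4*sqrt(17)*u^2/(17*Abs(u)).
Assemble K = (LN − M²)/(EG − F²) = 0. At (u, v) = (6, -2*pi/3): K = 0.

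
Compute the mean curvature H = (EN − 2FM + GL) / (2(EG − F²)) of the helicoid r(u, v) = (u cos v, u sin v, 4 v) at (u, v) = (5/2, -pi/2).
H = 0

With E = 1, F = 0, G = u^2 + 16, L = 0, M = -4/sqrt(u^2 + 16), N = 0, assemble
  H = (EN − 2FM + GL) / (2(EG − F²)) = 0.
At (u, v) = (5/2, -pi/2): H = 0.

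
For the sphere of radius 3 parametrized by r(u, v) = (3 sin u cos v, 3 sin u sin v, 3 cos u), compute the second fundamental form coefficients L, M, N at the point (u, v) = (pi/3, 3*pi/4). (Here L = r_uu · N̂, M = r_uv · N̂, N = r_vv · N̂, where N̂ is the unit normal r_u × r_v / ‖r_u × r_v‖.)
L = -3;  M = 0;  N = -9/4

Compute the unit normal N̂(u, v) = (sin(u)^2*cos(v)/Abs(sin(u)), sin(u)^2*sin(v)/Abs(sin(u)), sin(2*u)/(2*Abs(sin(u)))), and the second partials r_uu, r_uv, r_vv. Take dot products:
  L(u, v) = r_uu · N̂ = -3*sin(u)/Abs(sin(u)),
  M(u, v) = r_uv · N̂ = 0,
  N(u, v) = r_vv · N̂ = -3*sin(u)^3/Abs(sin(u)).
Evaluating at (u, v) = (pi/3, 3*pi/4):
  L = -3, M = 0, N = -9/4.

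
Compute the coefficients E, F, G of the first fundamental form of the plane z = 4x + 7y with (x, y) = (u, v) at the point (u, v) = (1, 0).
E = 17;  F = 28;  G = 50

Partials: r_u = (1, 0, 4), r_v = (0, 1, 7). As functions of (u, v):
  E = r_u · r_u = 17,
  F = r_u · r_v = 28,
  G = r_v · r_v = 50.
Evaluating at (u, v) = (1, 0): E = 17, F = 28, G = 50.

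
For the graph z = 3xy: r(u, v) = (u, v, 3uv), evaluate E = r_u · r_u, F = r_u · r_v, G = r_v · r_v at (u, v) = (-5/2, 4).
E = 145;  F = -90;  G = 229/4

Partials: r_u = (1, 0, 3*v), r_v = (0, 1, 3*u). As functions of (u, v):
  E = r_u · r_u = 9*v^2 + 1,
  F = r_u · r_v = 9*u*v,
  G = r_v · r_v = 9*u^2 + 1.
Evaluating at (u, v) = (-5/2, 4): E = 145, F = -90, G = 229/4.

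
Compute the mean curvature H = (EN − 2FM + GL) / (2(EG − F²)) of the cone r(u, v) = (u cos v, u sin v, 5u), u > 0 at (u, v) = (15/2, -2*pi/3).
H = sqrt(26)/78

With E = 26, F = 0, G = u^2, L = 0, M = 0, N = 5*sqrt(26)*u^2/(26*Abs(u)), assemble
  H = (EN − 2FM + GL) / (2(EG − F²)) = 5*sqrt(26)/(52*Abs(u)).
At (u, v) = (15/2, -2*pi/3): H = sqrt(26)/78.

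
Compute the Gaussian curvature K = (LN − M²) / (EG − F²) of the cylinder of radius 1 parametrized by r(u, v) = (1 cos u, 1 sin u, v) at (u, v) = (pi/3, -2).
K = 0

Coefficients of the first fundamental form: E = 1, F = 0, G = 1.
Coefficients of the second fundamental form: L = -1, M = 0, N = 0.
Assemble K = (LN − M²)/(EG − F²) = 0. At (u, v) = (pi/3, -2): K = 0.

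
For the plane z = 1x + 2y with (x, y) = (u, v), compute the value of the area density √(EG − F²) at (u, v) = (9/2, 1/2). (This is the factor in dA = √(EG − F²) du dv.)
√(EG − F²)|_{(9/2, 1/2)} = sqrt(6)

E = 2, F = 2, G = 5, so EG − F² = 6. Taking the positive square root: √(EG − F²) = sqrt(6). At (u, v) = (9/2, 1/2): sqrt(6).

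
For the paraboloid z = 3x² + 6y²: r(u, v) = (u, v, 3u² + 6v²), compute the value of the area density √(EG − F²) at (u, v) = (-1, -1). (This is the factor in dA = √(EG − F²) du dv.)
√(EG − F²)|_{(-1, -1)} = sqrt(181)

E = 36*u^2 + 1, F = 72*u*v, G = 144*v^2 + 1, so EG − F² = 36*u^2 + 144*v^2 + 1. Taking the positive square root: √(EG − F²) = sqrt(36*u^2 + 144*v^2 + 1). At (u, v) = (-1, -1): sqrt(181).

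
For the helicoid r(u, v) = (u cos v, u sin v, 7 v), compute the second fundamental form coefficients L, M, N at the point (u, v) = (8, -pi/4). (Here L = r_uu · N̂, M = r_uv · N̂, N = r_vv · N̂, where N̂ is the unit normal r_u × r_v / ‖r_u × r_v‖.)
L = 0;  M = -7*sqrt(113)/113;  N = 0

Compute the unit normal N̂(u, v) = (7*sin(v)/sqrt(u^2 + 49), -7*cos(v)/sqrt(u^2 + 49), u/sqrt(u^2 + 49)), and the second partials r_uu, r_uv, r_vv. Take dot products:
  L(u, v) = r_uu · N̂ = 0,
  M(u, v) = r_uv · N̂ = -7/sqrt(u^2 + 49),
  N(u, v) = r_vv · N̂ = 0.
Evaluating at (u, v) = (8, -pi/4):
  L = 0, M = -7*sqrt(113)/113, N = 0.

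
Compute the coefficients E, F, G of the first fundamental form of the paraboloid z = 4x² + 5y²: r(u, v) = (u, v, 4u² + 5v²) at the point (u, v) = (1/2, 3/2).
E = 17;  F = 60;  G = 226

Partials: r_u = (1, 0, 8*u), r_v = (0, 1, 10*v). As functions of (u, v):
  E = r_u · r_u = 64*u^2 + 1,
  F = r_u · r_v = 80*u*v,
  G = r_v · r_v = 100*v^2 + 1.
Evaluating at (u, v) = (1/2, 3/2): E = 17, F = 60, G = 226.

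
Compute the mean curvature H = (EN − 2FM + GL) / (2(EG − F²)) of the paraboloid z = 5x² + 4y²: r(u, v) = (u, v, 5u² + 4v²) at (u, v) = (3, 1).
H = 3929*sqrt(965)/931225

With E = 100*u^2 + 1, F = 80*u*v, G = 64*v^2 + 1, L = 10/sqrt(100*u^2 + 64*v^2 + 1), M = 0, N = 8/sqrt(100*u^2 + 64*v^2 + 1), assemble
  H = (EN − 2FM + GL) / (2(EG − F²)) = (400*u^2 + 320*v^2 + 9)/(100*u^2 + 64*v^2 + 1)^(3/2).
At (u, v) = (3, 1): H = 3929*sqrt(965)/931225.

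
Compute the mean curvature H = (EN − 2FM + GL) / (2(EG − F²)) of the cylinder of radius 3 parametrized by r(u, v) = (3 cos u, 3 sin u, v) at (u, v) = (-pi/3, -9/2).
H = -1/6

With E = 9, F = 0, G = 1, L = -3, M = 0, N = 0, assemble
  H = (EN − 2FM + GL) / (2(EG − F²)) = -1/6.
At (u, v) = (-pi/3, -9/2): H = -1/6.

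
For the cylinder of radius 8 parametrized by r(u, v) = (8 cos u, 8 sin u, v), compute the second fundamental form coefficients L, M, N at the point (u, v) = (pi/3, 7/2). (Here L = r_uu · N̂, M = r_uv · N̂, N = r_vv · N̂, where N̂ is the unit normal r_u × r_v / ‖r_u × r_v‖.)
L = -8;  M = 0;  N = 0

Compute the unit normal N̂(u, v) = (cos(u), sin(u), 0), and the second partials r_uu, r_uv, r_vv. Take dot products:
  L(u, v) = r_uu · N̂ = -8,
  M(u, v) = r_uv · N̂ = 0,
  N(u, v) = r_vv · N̂ = 0.
Evaluating at (u, v) = (pi/3, 7/2):
  L = -8, M = 0, N = 0.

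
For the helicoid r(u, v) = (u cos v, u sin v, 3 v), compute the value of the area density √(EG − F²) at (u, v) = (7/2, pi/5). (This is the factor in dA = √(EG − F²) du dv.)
√(EG − F²)|_{(7/2, pi/5)} = sqrt(85)/2

E = 1, F = 0, G = u^2 + 9, so EG − F² = u^2 + 9. Taking the positive square root: √(EG − F²) = sqrt(u^2 + 9). At (u, v) = (7/2, pi/5): sqrt(85)/2.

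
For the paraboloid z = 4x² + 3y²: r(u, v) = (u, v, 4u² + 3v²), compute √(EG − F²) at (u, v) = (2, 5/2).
√(EG − F²)|_{(2, 5/2)} = sqrt(482)

E = 64*u^2 + 1, F = 48*u*v, G = 36*v^2 + 1; EG − F² = 64*u^2 + 36*v^2 + 1; √(EG − F²) = sqrt(64*u^2 + 36*v^2 + 1). At the given point: sqrt(482).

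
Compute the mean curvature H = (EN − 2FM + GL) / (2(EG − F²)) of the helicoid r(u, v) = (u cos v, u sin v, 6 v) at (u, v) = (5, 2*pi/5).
H = 0

With E = 1, F = 0, G = u^2 + 36, L = 0, M = -6/sqrt(u^2 + 36), N = 0, assemble
  H = (EN − 2FM + GL) / (2(EG − F²)) = 0.
At (u, v) = (5, 2*pi/5): H = 0.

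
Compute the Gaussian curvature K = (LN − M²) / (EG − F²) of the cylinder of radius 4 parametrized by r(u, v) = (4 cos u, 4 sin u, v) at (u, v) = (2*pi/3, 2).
K = 0

Coefficients of the first fundamental form: E = 16, F = 0, G = 1.
Coefficients of the second fundamental form: L = -4, M = 0, N = 0.
Assemble K = (LN − M²)/(EG − F²) = 0. At (u, v) = (2*pi/3, 2): K = 0.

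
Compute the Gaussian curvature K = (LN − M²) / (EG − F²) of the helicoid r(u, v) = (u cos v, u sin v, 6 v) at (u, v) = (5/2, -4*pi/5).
K = -576/28561

Coefficients of the first fundamental form: E = 1, F = 0, G = u^2 + 36.
Coefficients of the second fundamental form: L = 0, M = -6/sqrt(u^2 + 36), N = 0.
Assemble K = (LN − M²)/(EG − F²) = -36/(u^2 + 36)^2. At (u, v) = (5/2, -4*pi/5): K = -576/28561.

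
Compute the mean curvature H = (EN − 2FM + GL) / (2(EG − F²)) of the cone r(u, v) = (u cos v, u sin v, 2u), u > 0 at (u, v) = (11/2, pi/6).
H = 2*sqrt(5)/55

With E = 5, F = 0, G = u^2, L = 0, M = 0, N = 2*sqrt(5)*u^2/(5*Abs(u)), assemble
  H = (EN − 2FM + GL) / (2(EG − F²)) = sqrt(5)/(5*Abs(u)).
At (u, v) = (11/2, pi/6): H = 2*sqrt(5)/55.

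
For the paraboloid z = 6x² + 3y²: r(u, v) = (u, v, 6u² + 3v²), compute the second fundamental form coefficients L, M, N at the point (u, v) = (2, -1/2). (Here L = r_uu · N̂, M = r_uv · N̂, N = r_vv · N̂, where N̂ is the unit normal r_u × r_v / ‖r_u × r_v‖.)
L = 6*sqrt(586)/293;  M = 0;  N = 3*sqrt(586)/293

Compute the unit normal N̂(u, v) = (-12*u/sqrt(144*u^2 + 36*v^2 + 1), -6*v/sqrt(144*u^2 + 36*v^2 + 1), 1/sqrt(144*u^2 + 36*v^2 + 1)), and the second partials r_uu, r_uv, r_vv. Take dot products:
  L(u, v) = r_uu · N̂ = 12/sqrt(144*u^2 + 36*v^2 + 1),
  M(u, v) = r_uv · N̂ = 0,
  N(u, v) = r_vv · N̂ = 6/sqrt(144*u^2 + 36*v^2 + 1).
Evaluating at (u, v) = (2, -1/2):
  L = 6*sqrt(586)/293, M = 0, N = 3*sqrt(586)/293.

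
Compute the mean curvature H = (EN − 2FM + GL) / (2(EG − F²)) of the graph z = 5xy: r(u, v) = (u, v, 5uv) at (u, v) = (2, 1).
H = -125*sqrt(14)/2646

With E = 25*v^2 + 1, F = 25*u*v, G = 25*u^2 + 1, L = 0, M = 5/sqrt(25*u^2 + 25*v^2 + 1), N = 0, assemble
  H = (EN − 2FM + GL) / (2(EG − F²)) = -125*u*v/(25*u^2 + 25*v^2 + 1)^(3/2).
At (u, v) = (2, 1): H = -125*sqrt(14)/2646.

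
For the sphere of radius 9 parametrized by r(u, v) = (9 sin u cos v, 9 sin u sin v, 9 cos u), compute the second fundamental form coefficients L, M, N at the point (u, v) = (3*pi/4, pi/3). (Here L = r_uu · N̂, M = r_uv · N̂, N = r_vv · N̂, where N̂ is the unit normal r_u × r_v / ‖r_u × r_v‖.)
L = -9;  M = 0;  N = -9/2

Compute the unit normal N̂(u, v) = (sin(u)^2*cos(v)/Abs(sin(u)), sin(u)^2*sin(v)/Abs(sin(u)), sin(2*u)/(2*Abs(sin(u)))), and the second partials r_uu, r_uv, r_vv. Take dot products:
  L(u, v) = r_uu · N̂ = -9*sin(u)/Abs(sin(u)),
  M(u, v) = r_uv · N̂ = 0,
  N(u, v) = r_vv · N̂ = -9*sin(u)^3/Abs(sin(u)).
Evaluating at (u, v) = (3*pi/4, pi/3):
  L = -9, M = 0, N = -9/2.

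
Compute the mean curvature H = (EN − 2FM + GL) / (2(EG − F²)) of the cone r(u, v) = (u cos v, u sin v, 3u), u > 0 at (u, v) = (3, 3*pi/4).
H = sqrt(10)/20

With E = 10, F = 0, G = u^2, L = 0, M = 0, N = 3*sqrt(10)*u^2/(10*Abs(u)), assemble
  H = (EN − 2FM + GL) / (2(EG − F²)) = 3*sqrt(10)/(20*Abs(u)).
At (u, v) = (3, 3*pi/4): H = sqrt(10)/20.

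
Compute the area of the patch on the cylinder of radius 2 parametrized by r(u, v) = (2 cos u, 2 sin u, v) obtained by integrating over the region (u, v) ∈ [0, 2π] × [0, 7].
Area = 28*pi

Area = ∫∫ √(EG − F²) du dv with √(EG − F²) = 2. Integrating over [0, 2π] × [0, 7] gives 28*pi.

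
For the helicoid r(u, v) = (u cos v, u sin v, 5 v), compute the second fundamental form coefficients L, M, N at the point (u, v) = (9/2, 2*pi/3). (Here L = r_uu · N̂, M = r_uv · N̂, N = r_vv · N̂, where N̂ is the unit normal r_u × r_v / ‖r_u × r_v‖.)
L = 0;  M = -10*sqrt(181)/181;  N = 0

Compute the unit normal N̂(u, v) = (5*sin(v)/sqrt(u^2 + 25), -5*cos(v)/sqrt(u^2 + 25), u/sqrt(u^2 + 25)), and the second partials r_uu, r_uv, r_vv. Take dot products:
  L(u, v) = r_uu · N̂ = 0,
  M(u, v) = r_uv · N̂ = -5/sqrt(u^2 + 25),
  N(u, v) = r_vv · N̂ = 0.
Evaluating at (u, v) = (9/2, 2*pi/3):
  L = 0, M = -10*sqrt(181)/181, N = 0.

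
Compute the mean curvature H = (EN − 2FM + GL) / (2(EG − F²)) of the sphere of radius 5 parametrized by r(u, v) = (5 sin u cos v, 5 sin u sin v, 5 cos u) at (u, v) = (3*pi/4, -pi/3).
H = -1/5

With E = 25, F = 0, G = 25*sin(u)^2, L = -5*sin(u)/Abs(sin(u)), M = 0, N = -5*sin(u)^3/Abs(sin(u)), assemble
  H = (EN − 2FM + GL) / (2(EG − F²)) = -sin(u)/(5*Abs(sin(u))).
At (u, v) = (3*pi/4, -pi/3): H = -1/5.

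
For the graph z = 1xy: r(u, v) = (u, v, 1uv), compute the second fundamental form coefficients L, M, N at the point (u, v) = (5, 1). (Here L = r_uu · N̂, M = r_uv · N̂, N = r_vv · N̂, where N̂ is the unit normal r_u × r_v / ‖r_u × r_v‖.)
L = 0;  M = sqrt(3)/9;  N = 0

Compute the unit normal N̂(u, v) = (-v/sqrt(u^2 + v^2 + 1), -u/sqrt(u^2 + v^2 + 1), 1/sqrt(u^2 + v^2 + 1)), and the second partials r_uu, r_uv, r_vv. Take dot products:
  L(u, v) = r_uu · N̂ = 0,
  M(u, v) = r_uv · N̂ = 1/sqrt(u^2 + v^2 + 1),
  N(u, v) = r_vv · N̂ = 0.
Evaluating at (u, v) = (5, 1):
  L = 0, M = sqrt(3)/9, N = 0.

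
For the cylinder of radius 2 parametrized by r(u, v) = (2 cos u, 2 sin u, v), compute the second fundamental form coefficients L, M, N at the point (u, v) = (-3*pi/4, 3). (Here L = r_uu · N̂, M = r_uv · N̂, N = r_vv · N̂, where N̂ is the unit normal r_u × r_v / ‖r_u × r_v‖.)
L = -2;  M = 0;  N = 0

Compute the unit normal N̂(u, v) = (cos(u), sin(u), 0), and the second partials r_uu, r_uv, r_vv. Take dot products:
  L(u, v) = r_uu · N̂ = -2,
  M(u, v) = r_uv · N̂ = 0,
  N(u, v) = r_vv · N̂ = 0.
Evaluating at (u, v) = (-3*pi/4, 3):
  L = -2, M = 0, N = 0.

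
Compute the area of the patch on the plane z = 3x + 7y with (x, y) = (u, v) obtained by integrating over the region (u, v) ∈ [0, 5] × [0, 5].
Area = 25*sqrt(59)

Area = ∫∫ √(EG − F²) du dv with √(EG − F²) = sqrt(59). Integrating over [0, 5] × [0, 5] gives 25*sqrt(59).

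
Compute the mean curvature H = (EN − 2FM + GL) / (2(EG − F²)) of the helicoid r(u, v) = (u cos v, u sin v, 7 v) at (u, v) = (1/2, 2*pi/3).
H = 0

With E = 1, F = 0, G = u^2 + 49, L = 0, M = -7/sqrt(u^2 + 49), N = 0, assemble
  H = (EN − 2FM + GL) / (2(EG − F²)) = 0.
At (u, v) = (1/2, 2*pi/3): H = 0.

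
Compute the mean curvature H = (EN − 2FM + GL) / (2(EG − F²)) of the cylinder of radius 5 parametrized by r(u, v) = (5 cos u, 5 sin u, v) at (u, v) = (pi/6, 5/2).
H = -1/10

With E = 25, F = 0, G = 1, L = -5, M = 0, N = 0, assemble
  H = (EN − 2FM + GL) / (2(EG − F²)) = -1/10.
At (u, v) = (pi/6, 5/2): H = -1/10.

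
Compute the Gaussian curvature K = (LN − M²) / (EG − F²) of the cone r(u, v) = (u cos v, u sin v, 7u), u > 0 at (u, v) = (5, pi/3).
K = 0

Coefficients of the first fundamental form: E = 50, F = 0, G = u^2.
Coefficients of the second fundamental form: L = 0, M = 0, N = 7*sqrt(2)*u^2/(10*Abs(u)).
Assemble K = (LN − M²)/(EG − F²) = 0. At (u, v) = (5, pi/3): K = 0.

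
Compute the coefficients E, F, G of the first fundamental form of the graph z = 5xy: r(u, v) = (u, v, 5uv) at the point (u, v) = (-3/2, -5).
E = 626;  F = 375/2;  G = 229/4

Partials: r_u = (1, 0, 5*v), r_v = (0, 1, 5*u). As functions of (u, v):
  E = r_u · r_u = 25*v^2 + 1,
  F = r_u · r_v = 25*u*v,
  G = r_v · r_v = 25*u^2 + 1.
Evaluating at (u, v) = (-3/2, -5): E = 626, F = 375/2, G = 229/4.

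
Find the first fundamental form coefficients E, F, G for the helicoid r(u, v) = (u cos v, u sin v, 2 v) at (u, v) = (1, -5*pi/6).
E = 1;  F = 0;  G = 5

Partials: r_u = (cos(v), sin(v), 0), r_v = (-u*sin(v), u*cos(v), 2). As functions of (u, v):
  E = r_u · r_u = 1,
  F = r_u · r_v = 0,
  G = r_v · r_v = u^2 + 4.
Evaluating at (u, v) = (1, -5*pi/6): E = 1, F = 0, G = 5.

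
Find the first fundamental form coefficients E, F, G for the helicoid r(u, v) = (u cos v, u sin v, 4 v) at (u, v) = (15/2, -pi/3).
E = 1;  F = 0;  G = 289/4

Partials: r_u = (cos(v), sin(v), 0), r_v = (-u*sin(v), u*cos(v), 4). As functions of (u, v):
  E = r_u · r_u = 1,
  F = r_u · r_v = 0,
  G = r_v · r_v = u^2 + 16.
Evaluating at (u, v) = (15/2, -pi/3): E = 1, F = 0, G = 289/4.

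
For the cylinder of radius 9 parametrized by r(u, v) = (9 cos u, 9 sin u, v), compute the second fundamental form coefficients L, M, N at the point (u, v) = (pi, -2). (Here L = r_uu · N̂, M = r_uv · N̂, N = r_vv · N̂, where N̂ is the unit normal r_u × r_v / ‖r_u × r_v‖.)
L = -9;  M = 0;  N = 0

Compute the unit normal N̂(u, v) = (cos(u), sin(u), 0), and the second partials r_uu, r_uv, r_vv. Take dot products:
  L(u, v) = r_uu · N̂ = -9,
  M(u, v) = r_uv · N̂ = 0,
  N(u, v) = r_vv · N̂ = 0.
Evaluating at (u, v) = (pi, -2):
  L = -9, M = 0, N = 0.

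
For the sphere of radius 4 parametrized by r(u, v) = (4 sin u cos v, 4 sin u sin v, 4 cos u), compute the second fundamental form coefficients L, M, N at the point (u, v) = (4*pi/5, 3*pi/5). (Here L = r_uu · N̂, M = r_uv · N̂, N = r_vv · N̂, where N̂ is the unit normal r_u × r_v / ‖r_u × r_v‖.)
L = -4;  M = 0;  N = -5/2 + sqrt(5)/2

Compute the unit normal N̂(u, v) = (sin(u)^2*cos(v)/Abs(sin(u)), sin(u)^2*sin(v)/Abs(sin(u)), sin(2*u)/(2*Abs(sin(u)))), and the second partials r_uu, r_uv, r_vv. Take dot products:
  L(u, v) = r_uu · N̂ = -4*sin(u)/Abs(sin(u)),
  M(u, v) = r_uv · N̂ = 0,
  N(u, v) = r_vv · N̂ = -4*sin(u)^3/Abs(sin(u)).
Evaluating at (u, v) = (4*pi/5, 3*pi/5):
  L = -4, M = 0, N = -5/2 + sqrt(5)/2.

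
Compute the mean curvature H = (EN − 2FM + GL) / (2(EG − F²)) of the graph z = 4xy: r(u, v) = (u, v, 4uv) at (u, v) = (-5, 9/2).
H = 288*sqrt(29)/21025

With E = 16*v^2 + 1, F = 16*u*v, G = 16*u^2 + 1, L = 0, M = 4/sqrt(16*u^2 + 16*v^2 + 1), N = 0, assemble
  H = (EN − 2FM + GL) / (2(EG − F²)) = -64*u*v/(16*u^2 + 16*v^2 + 1)^(3/2).
At (u, v) = (-5, 9/2): H = 288*sqrt(29)/21025.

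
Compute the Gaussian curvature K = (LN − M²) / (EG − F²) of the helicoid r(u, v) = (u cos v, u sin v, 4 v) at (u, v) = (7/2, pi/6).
K = -256/12769

Coefficients of the first fundamental form: E = 1, F = 0, G = u^2 + 16.
Coefficients of the second fundamental form: L = 0, M = -4/sqrt(u^2 + 16), N = 0.
Assemble K = (LN − M²)/(EG − F²) = -16/(u^2 + 16)^2. At (u, v) = (7/2, pi/6): K = -256/12769.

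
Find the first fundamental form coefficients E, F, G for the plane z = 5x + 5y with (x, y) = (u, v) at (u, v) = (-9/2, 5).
E = 26;  F = 25;  G = 26

Partials: r_u = (1, 0, 5), r_v = (0, 1, 5). As functions of (u, v):
  E = r_u · r_u = 26,
  F = r_u · r_v = 25,
  G = r_v · r_v = 26.
Evaluating at (u, v) = (-9/2, 5): E = 26, F = 25, G = 26.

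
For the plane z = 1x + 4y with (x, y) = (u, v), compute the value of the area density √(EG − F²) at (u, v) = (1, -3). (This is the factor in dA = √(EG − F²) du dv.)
√(EG − F²)|_{(1, -3)} = 3*sqrt(2)

E = 2, F = 4, G = 17, so EG − F² = 18. Taking the positive square root: √(EG − F²) = 3*sqrt(2). At (u, v) = (1, -3): 3*sqrt(2).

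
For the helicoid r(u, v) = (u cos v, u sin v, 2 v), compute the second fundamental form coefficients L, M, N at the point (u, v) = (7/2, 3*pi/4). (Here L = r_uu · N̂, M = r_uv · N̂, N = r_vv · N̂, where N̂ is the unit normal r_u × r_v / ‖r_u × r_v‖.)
L = 0;  M = -4*sqrt(65)/65;  N = 0

Compute the unit normal N̂(u, v) = (2*sin(v)/sqrt(u^2 + 4), -2*cos(v)/sqrt(u^2 + 4), u/sqrt(u^2 + 4)), and the second partials r_uu, r_uv, r_vv. Take dot products:
  L(u, v) = r_uu · N̂ = 0,
  M(u, v) = r_uv · N̂ = -2/sqrt(u^2 + 4),
  N(u, v) = r_vv · N̂ = 0.
Evaluating at (u, v) = (7/2, 3*pi/4):
  L = 0, M = -4*sqrt(65)/65, N = 0.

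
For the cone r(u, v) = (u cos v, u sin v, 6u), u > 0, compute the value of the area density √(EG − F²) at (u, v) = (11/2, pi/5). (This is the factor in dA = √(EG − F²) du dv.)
√(EG − F²)|_{(11/2, pi/5)} = 11*sqrt(37)/2

E = 37, F = 0, G = u^2, so EG − F² = 37*u^2. Taking the positive square root: √(EG − F²) = sqrt(37)*Abs(u). At (u, v) = (11/2, pi/5): 11*sqrt(37)/2.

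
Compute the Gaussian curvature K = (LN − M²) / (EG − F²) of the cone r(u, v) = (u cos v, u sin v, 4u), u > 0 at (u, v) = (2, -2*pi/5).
K = 0

Coefficients of the first fundamental form: E = 17, F = 0, G = u^2.
Coefficients of the second fundamental form: L = 0, M = 0, N = 4*sqrt(17)*u^2/(17*Abs(u)).
Assemble K = (LN − M²)/(EG − F²) = 0. At (u, v) = (2, -2*pi/5): K = 0.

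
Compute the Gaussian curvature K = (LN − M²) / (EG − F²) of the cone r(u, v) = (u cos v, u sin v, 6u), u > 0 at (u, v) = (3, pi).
K = 0

Coefficients of the first fundamental form: E = 37, F = 0, G = u^2.
Coefficients of the second fundamental form: L = 0, M = 0, N = 6*sqrt(37)*u^2/(37*Abs(u)).
Assemble K = (LN − M²)/(EG − F²) = 0. At (u, v) = (3, pi): K = 0.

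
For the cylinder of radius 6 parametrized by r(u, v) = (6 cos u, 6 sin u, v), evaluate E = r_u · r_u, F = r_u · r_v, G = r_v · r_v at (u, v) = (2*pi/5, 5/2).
E = 36;  F = 0;  G = 1

Partials: r_u = (-6*sin(u), 6*cos(u), 0), r_v = (0, 0, 1). As functions of (u, v):
  E = r_u · r_u = 36,
  F = r_u · r_v = 0,
  G = r_v · r_v = 1.
Evaluating at (u, v) = (2*pi/5, 5/2): E = 36, F = 0, G = 1.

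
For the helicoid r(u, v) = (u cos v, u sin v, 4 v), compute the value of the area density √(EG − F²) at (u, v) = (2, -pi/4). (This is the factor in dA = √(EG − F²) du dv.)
√(EG − F²)|_{(2, -pi/4)} = 2*sqrt(5)

E = 1, F = 0, G = u^2 + 16, so EG − F² = u^2 + 16. Taking the positive square root: √(EG − F²) = sqrt(u^2 + 16). At (u, v) = (2, -pi/4): 2*sqrt(5).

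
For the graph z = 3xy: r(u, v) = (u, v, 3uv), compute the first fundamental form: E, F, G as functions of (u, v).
E = 9*v^2 + 1;  F = 9*u*v;  G = 9*u^2 + 1

Compute partials: r_u = (1, 0, 3*v), r_v = (0, 1, 3*u). Then
  E = r_u · r_u = 9*v^2 + 1,
  F = r_u · r_v = 9*u*v,
  G = r_v · r_v = 9*u^2 + 1.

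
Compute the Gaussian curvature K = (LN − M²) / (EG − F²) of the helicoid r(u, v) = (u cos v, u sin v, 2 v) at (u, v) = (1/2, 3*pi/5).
K = -64/289

Coefficients of the first fundamental form: E = 1, F = 0, G = u^2 + 4.
Coefficients of the second fundamental form: L = 0, M = -2/sqrt(u^2 + 4), N = 0.
Assemble K = (LN − M²)/(EG − F²) = -4/(u^2 + 4)^2. At (u, v) = (1/2, 3*pi/5): K = -64/289.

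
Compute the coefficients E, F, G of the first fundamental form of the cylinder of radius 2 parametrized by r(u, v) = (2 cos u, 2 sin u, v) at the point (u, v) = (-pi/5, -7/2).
E = 4;  F = 0;  G = 1

Partials: r_u = (-2*sin(u), 2*cos(u), 0), r_v = (0, 0, 1). As functions of (u, v):
  E = r_u · r_u = 4,
  F = r_u · r_v = 0,
  G = r_v · r_v = 1.
Evaluating at (u, v) = (-pi/5, -7/2): E = 4, F = 0, G = 1.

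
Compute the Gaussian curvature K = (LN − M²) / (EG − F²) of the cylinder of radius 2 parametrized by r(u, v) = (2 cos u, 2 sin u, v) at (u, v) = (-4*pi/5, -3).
K = 0

Coefficients of the first fundamental form: E = 4, F = 0, G = 1.
Coefficients of the second fundamental form: L = -2, M = 0, N = 0.
Assemble K = (LN − M²)/(EG − F²) = 0. At (u, v) = (-4*pi/5, -3): K = 0.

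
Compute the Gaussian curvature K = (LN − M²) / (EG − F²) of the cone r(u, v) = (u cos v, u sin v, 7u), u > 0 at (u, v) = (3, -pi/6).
K = 0

Coefficients of the first fundamental form: E = 50, F = 0, G = u^2.
Coefficients of the second fundamental form: L = 0, M = 0, N = 7*sqrt(2)*u^2/(10*Abs(u)).
Assemble K = (LN − M²)/(EG − F²) = 0. At (u, v) = (3, -pi/6): K = 0.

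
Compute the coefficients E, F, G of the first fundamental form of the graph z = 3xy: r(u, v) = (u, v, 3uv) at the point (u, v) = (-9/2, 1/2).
E = 13/4;  F = -81/4;  G = 733/4

Partials: r_u = (1, 0, 3*v), r_v = (0, 1, 3*u). As functions of (u, v):
  E = r_u · r_u = 9*v^2 + 1,
  F = r_u · r_v = 9*u*v,
  G = r_v · r_v = 9*u^2 + 1.
Evaluating at (u, v) = (-9/2, 1/2): E = 13/4, F = -81/4, G = 733/4.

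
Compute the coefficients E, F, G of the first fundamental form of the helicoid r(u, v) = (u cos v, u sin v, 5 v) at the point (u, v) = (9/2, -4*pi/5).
E = 1;  F = 0;  G = 181/4

Partials: r_u = (cos(v), sin(v), 0), r_v = (-u*sin(v), u*cos(v), 5). As functions of (u, v):
  E = r_u · r_u = 1,
  F = r_u · r_v = 0,
  G = r_v · r_v = u^2 + 25.
Evaluating at (u, v) = (9/2, -4*pi/5): E = 1, F = 0, G = 181/4.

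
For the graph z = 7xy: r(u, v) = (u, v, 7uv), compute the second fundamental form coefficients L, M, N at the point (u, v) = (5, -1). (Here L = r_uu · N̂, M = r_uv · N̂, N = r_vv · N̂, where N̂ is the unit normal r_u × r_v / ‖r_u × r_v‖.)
L = 0;  M = 7*sqrt(51)/255;  N = 0

Compute the unit normal N̂(u, v) = (-7*v/sqrt(49*u^2 + 49*v^2 + 1), -7*u/sqrt(49*u^2 + 49*v^2 + 1), 1/sqrt(49*u^2 + 49*v^2 + 1)), and the second partials r_uu, r_uv, r_vv. Take dot products:
  L(u, v) = r_uu · N̂ = 0,
  M(u, v) = r_uv · N̂ = 7/sqrt(49*u^2 + 49*v^2 + 1),
  N(u, v) = r_vv · N̂ = 0.
Evaluating at (u, v) = (5, -1):
  L = 0, M = 7*sqrt(51)/255, N = 0.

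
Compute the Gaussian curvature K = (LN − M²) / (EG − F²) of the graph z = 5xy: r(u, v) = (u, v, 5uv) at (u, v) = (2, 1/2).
K = -400/184041

Coefficients of the first fundamental form: E = 25*v^2 + 1, F = 25*u*v, G = 25*u^2 + 1.
Coefficients of the second fundamental form: L = 0, M = 5/sqrt(25*u^2 + 25*v^2 + 1), N = 0.
Assemble K = (LN − M²)/(EG − F²) = -25/(625*u^4 + 1250*u^2*v^2 + 50*u^2 + 625*v^4 + 50*v^2 + 1). At (u, v) = (2, 1/2): K = -400/184041.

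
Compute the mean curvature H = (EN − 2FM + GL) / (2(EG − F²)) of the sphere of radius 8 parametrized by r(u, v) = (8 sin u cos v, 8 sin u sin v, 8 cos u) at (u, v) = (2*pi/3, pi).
H = -1/8

With E = 64, F = 0, G = 64*sin(u)^2, L = -8*sin(u)/Abs(sin(u)), M = 0, N = -8*sin(u)^3/Abs(sin(u)), assemble
  H = (EN − 2FM + GL) / (2(EG − F²)) = -sin(u)/(8*Abs(sin(u))).
At (u, v) = (2*pi/3, pi): H = -1/8.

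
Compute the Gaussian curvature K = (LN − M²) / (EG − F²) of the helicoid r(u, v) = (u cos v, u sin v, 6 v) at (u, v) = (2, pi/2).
K = -9/400

Coefficients of the first fundamental form: E = 1, F = 0, G = u^2 + 36.
Coefficients of the second fundamental form: L = 0, M = -6/sqrt(u^2 + 36), N = 0.
Assemble K = (LN − M²)/(EG − F²) = -36/(u^2 + 36)^2. At (u, v) = (2, pi/2): K = -9/400.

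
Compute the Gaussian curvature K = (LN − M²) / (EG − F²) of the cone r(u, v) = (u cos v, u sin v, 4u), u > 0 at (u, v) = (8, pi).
K = 0

Coefficients of the first fundamental form: E = 17, F = 0, G = u^2.
Coefficients of the second fundamental form: L = 0, M = 0, N = 4*sqrt(17)*u^2/(17*Abs(u)).
Assemble K = (LN − M²)/(EG − F²) = 0. At (u, v) = (8, pi): K = 0.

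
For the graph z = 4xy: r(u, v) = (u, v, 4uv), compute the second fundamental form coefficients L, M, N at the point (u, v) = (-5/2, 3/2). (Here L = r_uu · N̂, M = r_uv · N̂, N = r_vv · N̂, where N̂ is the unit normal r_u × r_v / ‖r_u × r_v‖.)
L = 0;  M = 4*sqrt(137)/137;  N = 0

Compute the unit normal N̂(u, v) = (-4*v/sqrt(16*u^2 + 16*v^2 + 1), -4*u/sqrt(16*u^2 + 16*v^2 + 1), 1/sqrt(16*u^2 + 16*v^2 + 1)), and the second partials r_uu, r_uv, r_vv. Take dot products:
  L(u, v) = r_uu · N̂ = 0,
  M(u, v) = r_uv · N̂ = 4/sqrt(16*u^2 + 16*v^2 + 1),
  N(u, v) = r_vv · N̂ = 0.
Evaluating at (u, v) = (-5/2, 3/2):
  L = 0, M = 4*sqrt(137)/137, N = 0.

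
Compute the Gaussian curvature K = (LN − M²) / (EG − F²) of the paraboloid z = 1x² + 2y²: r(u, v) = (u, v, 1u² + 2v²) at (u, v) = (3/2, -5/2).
K = 2/3025

Coefficients of the first fundamental form: E = 4*u^2 + 1, F = 8*u*v, G = 16*v^2 + 1.
Coefficients of the second fundamental form: L = 2/sqrt(4*u^2 + 16*v^2 + 1), M = 0, N = 4/sqrt(4*u^2 + 16*v^2 + 1).
Assemble K = (LN − M²)/(EG − F²) = 8/(16*u^4 + 128*u^2*v^2 + 8*u^2 + 256*v^4 + 32*v^2 + 1). At (u, v) = (3/2, -5/2): K = 2/3025.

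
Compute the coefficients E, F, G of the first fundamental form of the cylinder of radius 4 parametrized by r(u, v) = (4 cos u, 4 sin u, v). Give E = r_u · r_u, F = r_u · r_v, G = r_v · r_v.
E = 16;  F = 0;  G = 1

Compute partials: r_u = (-4*sin(u), 4*cos(u), 0), r_v = (0, 0, 1). Then
  E = r_u · r_u = 16,
  F = r_u · r_v = 0,
  G = r_v · r_v = 1.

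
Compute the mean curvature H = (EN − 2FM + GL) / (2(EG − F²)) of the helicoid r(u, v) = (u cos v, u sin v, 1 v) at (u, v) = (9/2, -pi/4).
H = 0

With E = 1, F = 0, G = u^2 + 1, L = 0, M = -1/sqrt(u^2 + 1), N = 0, assemble
  H = (EN − 2FM + GL) / (2(EG − F²)) = 0.
At (u, v) = (9/2, -pi/4): H = 0.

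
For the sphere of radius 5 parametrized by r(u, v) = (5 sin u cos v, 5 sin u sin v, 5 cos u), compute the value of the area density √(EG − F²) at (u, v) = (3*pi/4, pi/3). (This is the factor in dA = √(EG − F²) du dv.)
√(EG − F²)|_{(3*pi/4, pi/3)} = 25*sqrt(2)/2

E = 25, F = 0, G = 25*sin(u)^2, so EG − F² = 625*sin(u)^2. Taking the positive square root: √(EG − F²) = 25*Abs(sin(u)). At (u, v) = (3*pi/4, pi/3): 25*sqrt(2)/2.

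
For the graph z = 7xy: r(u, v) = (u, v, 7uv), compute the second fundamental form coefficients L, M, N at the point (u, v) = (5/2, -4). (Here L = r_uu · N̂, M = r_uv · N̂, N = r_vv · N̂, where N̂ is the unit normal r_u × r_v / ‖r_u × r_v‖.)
L = 0;  M = 14*sqrt(485)/1455;  N = 0

Compute the unit normal N̂(u, v) = (-7*v/sqrt(49*u^2 + 49*v^2 + 1), -7*u/sqrt(49*u^2 + 49*v^2 + 1), 1/sqrt(49*u^2 + 49*v^2 + 1)), and the second partials r_uu, r_uv, r_vv. Take dot products:
  L(u, v) = r_uu · N̂ = 0,
  M(u, v) = r_uv · N̂ = 7/sqrt(49*u^2 + 49*v^2 + 1),
  N(u, v) = r_vv · N̂ = 0.
Evaluating at (u, v) = (5/2, -4):
  L = 0, M = 14*sqrt(485)/1455, N = 0.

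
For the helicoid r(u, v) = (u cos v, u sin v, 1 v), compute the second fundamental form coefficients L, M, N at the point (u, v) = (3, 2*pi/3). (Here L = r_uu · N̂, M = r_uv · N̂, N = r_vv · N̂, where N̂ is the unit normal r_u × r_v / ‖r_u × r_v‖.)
L = 0;  M = -sqrt(10)/10;  N = 0

Compute the unit normal N̂(u, v) = (sin(v)/sqrt(u^2 + 1), -cos(v)/sqrt(u^2 + 1), u/sqrt(u^2 + 1)), and the second partials r_uu, r_uv, r_vv. Take dot products:
  L(u, v) = r_uu · N̂ = 0,
  M(u, v) = r_uv · N̂ = -1/sqrt(u^2 + 1),
  N(u, v) = r_vv · N̂ = 0.
Evaluating at (u, v) = (3, 2*pi/3):
  L = 0, M = -sqrt(10)/10, N = 0.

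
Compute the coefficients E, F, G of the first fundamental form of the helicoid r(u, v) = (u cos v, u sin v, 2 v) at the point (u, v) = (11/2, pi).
E = 1;  F = 0;  G = 137/4

Partials: r_u = (cos(v), sin(v), 0), r_v = (-u*sin(v), u*cos(v), 2). As functions of (u, v):
  E = r_u · r_u = 1,
  F = r_u · r_v = 0,
  G = r_v · r_v = u^2 + 4.
Evaluating at (u, v) = (11/2, pi): E = 1, F = 0, G = 137/4.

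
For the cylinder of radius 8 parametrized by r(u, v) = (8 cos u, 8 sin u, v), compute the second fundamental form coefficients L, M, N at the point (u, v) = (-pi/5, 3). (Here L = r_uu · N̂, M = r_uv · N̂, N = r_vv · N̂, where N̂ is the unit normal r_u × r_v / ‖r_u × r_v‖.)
L = -8;  M = 0;  N = 0

Compute the unit normal N̂(u, v) = (cos(u), sin(u), 0), and the second partials r_uu, r_uv, r_vv. Take dot products:
  L(u, v) = r_uu · N̂ = -8,
  M(u, v) = r_uv · N̂ = 0,
  N(u, v) = r_vv · N̂ = 0.
Evaluating at (u, v) = (-pi/5, 3):
  L = -8, M = 0, N = 0.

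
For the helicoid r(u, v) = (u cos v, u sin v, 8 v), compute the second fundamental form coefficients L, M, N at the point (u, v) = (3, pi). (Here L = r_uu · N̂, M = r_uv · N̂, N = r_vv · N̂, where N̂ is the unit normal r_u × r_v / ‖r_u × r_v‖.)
L = 0;  M = -8*sqrt(73)/73;  N = 0

Compute the unit normal N̂(u, v) = (8*sin(v)/sqrt(u^2 + 64), -8*cos(v)/sqrt(u^2 + 64), u/sqrt(u^2 + 64)), and the second partials r_uu, r_uv, r_vv. Take dot products:
  L(u, v) = r_uu · N̂ = 0,
  M(u, v) = r_uv · N̂ = -8/sqrt(u^2 + 64),
  N(u, v) = r_vv · N̂ = 0.
Evaluating at (u, v) = (3, pi):
  L = 0, M = -8*sqrt(73)/73, N = 0.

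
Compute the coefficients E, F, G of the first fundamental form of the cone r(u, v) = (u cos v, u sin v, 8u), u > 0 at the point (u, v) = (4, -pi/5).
E = 65;  F = 0;  G = 16

Partials: r_u = (cos(v), sin(v), 8), r_v = (-u*sin(v), u*cos(v), 0). As functions of (u, v):
  E = r_u · r_u = 65,
  F = r_u · r_v = 0,
  G = r_v · r_v = u^2.
Evaluating at (u, v) = (4, -pi/5): E = 65, F = 0, G = 16.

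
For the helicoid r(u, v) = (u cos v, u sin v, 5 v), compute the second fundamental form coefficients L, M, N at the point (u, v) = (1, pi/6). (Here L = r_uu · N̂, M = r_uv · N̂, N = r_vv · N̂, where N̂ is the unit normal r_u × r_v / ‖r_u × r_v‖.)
L = 0;  M = -5*sqrt(26)/26;  N = 0

Compute the unit normal N̂(u, v) = (5*sin(v)/sqrt(u^2 + 25), -5*cos(v)/sqrt(u^2 + 25), u/sqrt(u^2 + 25)), and the second partials r_uu, r_uv, r_vv. Take dot products:
  L(u, v) = r_uu · N̂ = 0,
  M(u, v) = r_uv · N̂ = -5/sqrt(u^2 + 25),
  N(u, v) = r_vv · N̂ = 0.
Evaluating at (u, v) = (1, pi/6):
  L = 0, M = -5*sqrt(26)/26, N = 0.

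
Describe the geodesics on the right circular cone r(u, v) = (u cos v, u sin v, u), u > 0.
The cone is flat away from the apex (K = 0). Slitting along a generator and unrolling gives an isometry to a sector of the plane; geodesics are the pre-images of straight lines in that sector. In particular, generators (v = const) are geodesics, and generic geodesics spiral from a minimum-distance point before returning to infinity.

For this cone, E = 2, F = 0, G = u², so EG − F² = 2u² > 0 (u > 0), and direct computation gives K = 0 away from the apex. Flatness lets us unroll the cone along a generator into a planar sector of angle 2π/√2 = π√2 ≈ 4.44 rad; geodesics on the cone are exactly the curves that develop to straight lines in this sector. Generators (v = const) develop to rays through the sector's vertex and are geodesics; the circles u = const develop to circular arcs and are not geodesics.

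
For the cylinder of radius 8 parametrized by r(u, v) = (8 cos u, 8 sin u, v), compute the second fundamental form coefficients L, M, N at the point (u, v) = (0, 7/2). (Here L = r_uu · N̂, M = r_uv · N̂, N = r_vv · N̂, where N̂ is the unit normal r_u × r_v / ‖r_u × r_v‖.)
L = -8;  M = 0;  N = 0

Compute the unit normal N̂(u, v) = (cos(u), sin(u), 0), and the second partials r_uu, r_uv, r_vv. Take dot products:
  L(u, v) = r_uu · N̂ = -8,
  M(u, v) = r_uv · N̂ = 0,
  N(u, v) = r_vv · N̂ = 0.
Evaluating at (u, v) = (0, 7/2):
  L = -8, M = 0, N = 0.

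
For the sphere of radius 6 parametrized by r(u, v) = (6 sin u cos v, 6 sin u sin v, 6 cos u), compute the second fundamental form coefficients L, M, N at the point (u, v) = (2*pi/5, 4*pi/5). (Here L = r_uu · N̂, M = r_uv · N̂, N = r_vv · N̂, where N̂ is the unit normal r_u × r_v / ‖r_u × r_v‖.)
L = -6;  M = 0;  N = -15/4 - 3*sqrt(5)/4

Compute the unit normal N̂(u, v) = (sin(u)^2*cos(v)/Abs(sin(u)), sin(u)^2*sin(v)/Abs(sin(u)), sin(2*u)/(2*Abs(sin(u)))), and the second partials r_uu, r_uv, r_vv. Take dot products:
  L(u, v) = r_uu · N̂ = -6*sin(u)/Abs(sin(u)),
  M(u, v) = r_uv · N̂ = 0,
  N(u, v) = r_vv · N̂ = -6*sin(u)^3/Abs(sin(u)).
Evaluating at (u, v) = (2*pi/5, 4*pi/5):
  L = -6, M = 0, N = -15/4 - 3*sqrt(5)/4.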